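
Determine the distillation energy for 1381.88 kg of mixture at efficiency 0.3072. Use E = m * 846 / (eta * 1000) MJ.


E = m * 846 / (eta * 1000)
= 1381.88 * 846 / (0.3072 * 1000)
= 3805.5680 MJ

3805.5680 MJ


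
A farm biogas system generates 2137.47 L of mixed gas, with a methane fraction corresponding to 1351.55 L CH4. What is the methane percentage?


CH4% = V_CH4 / V_total * 100
= 1351.55 / 2137.47 * 100
= 63.2313%

63.2313%


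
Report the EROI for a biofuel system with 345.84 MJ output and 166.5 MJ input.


EROI = E_out / E_in
= 345.84 / 166.5
= 2.0771

2.0771


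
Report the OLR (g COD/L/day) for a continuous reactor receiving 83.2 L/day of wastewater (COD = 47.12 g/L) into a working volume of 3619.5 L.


OLR = Q * S / V
= 83.2 * 47.12 / 3619.5
= 1.0831 g/L/day

1.0831 g/L/day


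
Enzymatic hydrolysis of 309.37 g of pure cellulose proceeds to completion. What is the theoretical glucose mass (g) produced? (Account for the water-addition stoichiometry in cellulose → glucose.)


glucose = cellulose * 180/162
= 309.37 * 180/162
= 343.7444 g

343.7444 g


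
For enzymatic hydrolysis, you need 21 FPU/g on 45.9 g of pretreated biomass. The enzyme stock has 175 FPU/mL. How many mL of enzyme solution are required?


V = dosage * m_sub / activity
V = 21 * 45.9 / 175
V = 5.5080 mL

5.5080 mL


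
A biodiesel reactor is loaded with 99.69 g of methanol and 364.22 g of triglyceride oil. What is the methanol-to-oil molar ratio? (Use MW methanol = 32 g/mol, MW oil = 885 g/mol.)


Molar ratio = n_MeOH / n_oil = (MeOH/32) / (oil/885) = (MeOH * 885) / (32 * oil)
= (99.69 * 885) / (32 * 364.22)
= 7.5697

7.5697


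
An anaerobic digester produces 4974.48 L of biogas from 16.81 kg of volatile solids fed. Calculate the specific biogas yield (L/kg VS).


Y = V / VS
= 4974.48 / 16.81
= 295.9239 L/kg VS

295.9239 L/kg VS


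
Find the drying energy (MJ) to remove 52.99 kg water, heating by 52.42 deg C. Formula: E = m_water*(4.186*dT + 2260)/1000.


E = m_water * (4.186 * dT + 2260) / 1000
= 52.99 * (4.186 * 52.42 + 2260) / 1000
= 131.3850 MJ

131.3850 MJ


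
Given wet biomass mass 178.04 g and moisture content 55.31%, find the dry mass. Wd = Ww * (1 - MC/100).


Wd = Ww * (1 - MC/100)
= 178.04 * (1 - 55.31/100)
= 79.5661 g

79.5661 g


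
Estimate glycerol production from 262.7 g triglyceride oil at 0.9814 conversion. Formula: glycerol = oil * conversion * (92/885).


glycerol = oil * conv * (92/885)
= 262.7 * 0.9814 * 92 / 885
= 26.8010 g

26.8010 g


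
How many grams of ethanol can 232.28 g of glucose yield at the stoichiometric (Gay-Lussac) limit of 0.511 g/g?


Theoretical ethanol yield: m_EtOH = 0.511 * m_glucose
m_EtOH = 0.511 * 232.28 = 118.6951 g

118.6951 g


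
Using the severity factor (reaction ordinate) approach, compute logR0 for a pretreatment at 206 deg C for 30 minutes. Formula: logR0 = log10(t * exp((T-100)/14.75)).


logR0 = log10(t * exp((T - 100) / 14.75))
= log10(30 * exp((206 - 100) / 14.75))
= 4.5982

4.5982


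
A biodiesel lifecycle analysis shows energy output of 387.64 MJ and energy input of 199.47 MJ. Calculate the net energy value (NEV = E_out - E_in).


NEV = E_out - E_in
= 387.64 - 199.47
= 188.1700 MJ

188.1700 MJ


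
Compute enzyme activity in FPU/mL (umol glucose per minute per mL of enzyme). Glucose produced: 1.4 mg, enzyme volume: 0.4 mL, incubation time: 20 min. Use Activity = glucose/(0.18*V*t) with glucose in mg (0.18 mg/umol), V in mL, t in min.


Activity = glucose_mg / (0.18 mg/umol * V_mL * t_min)
= 1.4 / (0.18 * 0.4 * 20)
= 0.9722 FPU/mL

0.9722 FPU/mL


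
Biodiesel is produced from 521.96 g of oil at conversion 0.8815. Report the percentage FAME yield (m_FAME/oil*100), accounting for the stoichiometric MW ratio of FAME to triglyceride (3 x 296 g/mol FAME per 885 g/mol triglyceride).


m_FAME = oil * conv * (3 * 296 / 885) = oil * conv * (888/885)
= 521.96 * 0.8815 * 888 / 885
= 461.6674 g
Y = m_FAME / oil * 100 = conv * (888/885) * 100
= 0.8815 * 888 / 885 * 100
= 88.45%

88.45%


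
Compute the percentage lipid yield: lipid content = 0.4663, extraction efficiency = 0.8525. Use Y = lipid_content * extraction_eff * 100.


Y = lipid_content * extraction_eff * 100
= 0.4663 * 0.8525 * 100
= 39.7521%

39.7521%


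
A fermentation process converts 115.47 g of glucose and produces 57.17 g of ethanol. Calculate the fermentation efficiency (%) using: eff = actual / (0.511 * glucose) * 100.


Fermentation efficiency = (actual / (0.511 * glucose)) * 100
= (57.17 / (0.511 * 115.47)) * 100
= 96.8898%

96.8898%


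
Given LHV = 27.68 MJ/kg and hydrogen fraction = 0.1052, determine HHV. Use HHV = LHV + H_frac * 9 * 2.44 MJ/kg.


HHV = LHV + H_frac * 9 * 2.44
= 27.68 + 0.1052 * 9 * 2.44
= 29.9902 MJ/kg

29.9902 MJ/kg


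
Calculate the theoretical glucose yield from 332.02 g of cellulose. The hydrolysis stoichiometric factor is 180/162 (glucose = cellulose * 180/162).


glucose = cellulose * 180/162
= 332.02 * 180/162
= 368.9111 g

368.9111 g


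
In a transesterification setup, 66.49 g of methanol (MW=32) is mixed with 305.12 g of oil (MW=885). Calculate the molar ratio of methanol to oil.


Molar ratio = n_MeOH / n_oil = (MeOH/32) / (oil/885) = (MeOH * 885) / (32 * oil)
= (66.49 * 885) / (32 * 305.12)
= 6.0267

6.0267


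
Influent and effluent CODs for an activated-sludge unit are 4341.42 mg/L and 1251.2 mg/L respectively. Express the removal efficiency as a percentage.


eta = (COD_in - COD_out) / COD_in * 100
= (4341.42 - 1251.2) / 4341.42 * 100
= 71.1799%

71.1799%


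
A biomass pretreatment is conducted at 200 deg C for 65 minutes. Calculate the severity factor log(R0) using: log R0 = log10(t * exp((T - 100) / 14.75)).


logR0 = log10(t * exp((T - 100) / 14.75))
= log10(65 * exp((200 - 100) / 14.75))
= 4.7573

4.7573


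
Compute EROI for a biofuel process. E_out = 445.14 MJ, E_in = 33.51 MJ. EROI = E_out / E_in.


EROI = E_out / E_in
= 445.14 / 33.51
= 13.2838

13.2838


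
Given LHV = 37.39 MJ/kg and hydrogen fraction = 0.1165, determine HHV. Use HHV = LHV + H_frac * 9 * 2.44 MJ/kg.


HHV = LHV + H_frac * 9 * 2.44
= 37.39 + 0.1165 * 9 * 2.44
= 39.9483 MJ/kg

39.9483 MJ/kg


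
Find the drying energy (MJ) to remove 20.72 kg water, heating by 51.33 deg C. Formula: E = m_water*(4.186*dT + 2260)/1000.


E = m_water * (4.186 * dT + 2260) / 1000
= 20.72 * (4.186 * 51.33 + 2260) / 1000
= 51.2793 MJ

51.2793 MJ


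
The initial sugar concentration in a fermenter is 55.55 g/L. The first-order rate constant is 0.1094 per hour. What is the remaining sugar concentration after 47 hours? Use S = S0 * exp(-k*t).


S = S0 * exp(-k * t)
S = 55.55 * exp(-0.1094 * 47)
S = 0.3248 g/L

0.3248 g/L


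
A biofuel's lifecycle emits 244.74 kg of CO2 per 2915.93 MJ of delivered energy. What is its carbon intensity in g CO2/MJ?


CI = CO2 * 1000 / E
= 244.74 * 1000 / 2915.93
= 83.9321 g CO2/MJ

83.9321 g CO2/MJ


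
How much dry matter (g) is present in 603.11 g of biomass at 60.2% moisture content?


Wd = Ww * (1 - MC/100)
= 603.11 * (1 - 60.2/100)
= 240.0378 g

240.0378 g


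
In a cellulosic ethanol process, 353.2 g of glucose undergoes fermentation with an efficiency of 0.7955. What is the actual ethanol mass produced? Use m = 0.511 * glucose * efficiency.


Actual ethanol: m = 0.511 * 353.2 * 0.7955
m = 143.5760 g

143.5760 g


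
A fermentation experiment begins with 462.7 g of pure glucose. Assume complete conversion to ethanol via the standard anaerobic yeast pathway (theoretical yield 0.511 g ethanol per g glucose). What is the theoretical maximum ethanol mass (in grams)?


Theoretical ethanol yield: m_EtOH = 0.511 * m_glucose
m_EtOH = 0.511 * 462.7 = 236.4397 g

236.4397 g


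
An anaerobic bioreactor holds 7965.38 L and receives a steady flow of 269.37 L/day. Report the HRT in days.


HRT = V / Q
= 7965.38 / 269.37
= 29.5704 days

29.5704 days


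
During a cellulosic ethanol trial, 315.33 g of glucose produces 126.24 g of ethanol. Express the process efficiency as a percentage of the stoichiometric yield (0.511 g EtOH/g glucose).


Fermentation efficiency = (actual / (0.511 * glucose)) * 100
= (126.24 / (0.511 * 315.33)) * 100
= 78.3449%

78.3449%


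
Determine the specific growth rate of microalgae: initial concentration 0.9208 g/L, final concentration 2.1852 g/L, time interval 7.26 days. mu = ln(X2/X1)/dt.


mu = ln(X2/X1) / dt
= ln(2.1852/0.9208) / 7.26
= 0.1190 per day

0.1190 per day


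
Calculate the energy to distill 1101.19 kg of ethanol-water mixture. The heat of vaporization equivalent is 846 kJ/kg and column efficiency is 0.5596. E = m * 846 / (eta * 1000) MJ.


E = m * 846 / (eta * 1000)
= 1101.19 * 846 / (0.5596 * 1000)
= 1664.7726 MJ

1664.7726 MJ


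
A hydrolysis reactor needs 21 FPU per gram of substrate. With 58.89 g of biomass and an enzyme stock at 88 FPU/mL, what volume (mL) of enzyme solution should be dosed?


V = dosage * m_sub / activity
V = 21 * 58.89 / 88
V = 14.0533 mL

14.0533 mL


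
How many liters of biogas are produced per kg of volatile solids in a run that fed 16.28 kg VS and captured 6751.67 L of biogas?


Y = V / VS
= 6751.67 / 16.28
= 414.7217 L/kg VS

414.7217 L/kg VS


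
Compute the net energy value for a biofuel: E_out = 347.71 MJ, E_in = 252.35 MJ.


NEV = E_out - E_in
= 347.71 - 252.35
= 95.3600 MJ

95.3600 MJ


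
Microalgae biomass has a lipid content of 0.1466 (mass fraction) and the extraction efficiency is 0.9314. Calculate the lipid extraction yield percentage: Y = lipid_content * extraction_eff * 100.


Y = lipid_content * extraction_eff * 100
= 0.1466 * 0.9314 * 100
= 13.6543%

13.6543%


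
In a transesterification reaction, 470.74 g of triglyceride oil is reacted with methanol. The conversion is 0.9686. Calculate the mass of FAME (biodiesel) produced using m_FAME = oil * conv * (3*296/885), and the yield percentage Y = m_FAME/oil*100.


m_FAME = oil * conv * (3 * 296 / 885) = oil * conv * (888/885)
= 470.74 * 0.9686 * 888 / 885
= 457.5044 g
Y = m_FAME / oil * 100 = conv * (888/885) * 100
= 0.9686 * 888 / 885 * 100
= 97.19%

457.5044 g FAME; Y = 97.19%


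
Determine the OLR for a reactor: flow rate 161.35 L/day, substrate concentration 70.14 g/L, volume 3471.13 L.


OLR = Q * S / V
= 161.35 * 70.14 / 3471.13
= 3.2603 g/L/day

3.2603 g/L/day


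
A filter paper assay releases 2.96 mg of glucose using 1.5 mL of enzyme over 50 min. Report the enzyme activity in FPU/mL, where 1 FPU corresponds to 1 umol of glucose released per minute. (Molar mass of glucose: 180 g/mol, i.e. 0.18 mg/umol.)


Activity = glucose_mg / (0.18 mg/umol * V_mL * t_min)
= 2.96 / (0.18 * 1.5 * 50)
= 0.2193 FPU/mL

0.2193 FPU/mL


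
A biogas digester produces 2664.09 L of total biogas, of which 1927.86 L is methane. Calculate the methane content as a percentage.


CH4% = V_CH4 / V_total * 100
= 1927.86 / 2664.09 * 100
= 72.3647%

72.3647%


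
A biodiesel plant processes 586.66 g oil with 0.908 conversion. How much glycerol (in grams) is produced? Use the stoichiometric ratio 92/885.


glycerol = oil * conv * (92/885)
= 586.66 * 0.908 * 92 / 885
= 55.3754 g

55.3754 g


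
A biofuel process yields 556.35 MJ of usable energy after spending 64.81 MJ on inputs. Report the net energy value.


NEV = E_out - E_in
= 556.35 - 64.81
= 491.5400 MJ

491.5400 MJ


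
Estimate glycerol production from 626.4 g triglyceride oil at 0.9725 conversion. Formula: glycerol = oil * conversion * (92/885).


glycerol = oil * conv * (92/885)
= 626.4 * 0.9725 * 92 / 885
= 63.3266 g

63.3266 g


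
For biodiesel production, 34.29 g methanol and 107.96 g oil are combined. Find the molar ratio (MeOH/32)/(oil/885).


Molar ratio = n_MeOH / n_oil = (MeOH/32) / (oil/885) = (MeOH * 885) / (32 * oil)
= (34.29 * 885) / (32 * 107.96)
= 8.7841

8.7841


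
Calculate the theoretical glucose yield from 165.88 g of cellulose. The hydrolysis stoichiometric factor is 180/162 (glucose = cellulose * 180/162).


glucose = cellulose * 180/162
= 165.88 * 180/162
= 184.3111 g

184.3111 g


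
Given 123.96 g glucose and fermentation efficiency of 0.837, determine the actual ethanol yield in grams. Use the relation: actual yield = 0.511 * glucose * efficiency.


Actual ethanol: m = 0.511 * 123.96 * 0.837
m = 53.0186 g

53.0186 g


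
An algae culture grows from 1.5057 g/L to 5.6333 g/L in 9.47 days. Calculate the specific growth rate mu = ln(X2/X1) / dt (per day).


mu = ln(X2/X1) / dt
= ln(5.6333/1.5057) / 9.47
= 0.1393 per day

0.1393 per day


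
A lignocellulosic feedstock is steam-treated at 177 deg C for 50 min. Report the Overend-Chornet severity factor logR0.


logR0 = log10(t * exp((T - 100) / 14.75))
= log10(50 * exp((177 - 100) / 14.75))
= 3.9661

3.9661


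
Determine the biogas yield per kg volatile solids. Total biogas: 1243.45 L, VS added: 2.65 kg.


Y = V / VS
= 1243.45 / 2.65
= 469.2264 L/kg VS

469.2264 L/kg VS


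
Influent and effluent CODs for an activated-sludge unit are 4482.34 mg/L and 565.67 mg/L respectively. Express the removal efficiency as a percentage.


eta = (COD_in - COD_out) / COD_in * 100
= (4482.34 - 565.67) / 4482.34 * 100
= 87.3800%

87.3800%


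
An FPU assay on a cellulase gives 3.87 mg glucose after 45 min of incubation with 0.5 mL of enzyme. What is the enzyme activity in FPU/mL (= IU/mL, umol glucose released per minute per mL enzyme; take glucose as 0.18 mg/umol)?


Activity = glucose_mg / (0.18 mg/umol * V_mL * t_min)
= 3.87 / (0.18 * 0.5 * 45)
= 0.9556 FPU/mL

0.9556 FPU/mL


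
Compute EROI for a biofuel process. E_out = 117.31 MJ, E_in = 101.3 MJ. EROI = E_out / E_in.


EROI = E_out / E_in
= 117.31 / 101.3
= 1.1580

1.1580


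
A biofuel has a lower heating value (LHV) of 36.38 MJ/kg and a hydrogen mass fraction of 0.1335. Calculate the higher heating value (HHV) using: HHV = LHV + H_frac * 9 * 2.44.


HHV = LHV + H_frac * 9 * 2.44
= 36.38 + 0.1335 * 9 * 2.44
= 39.3117 MJ/kg

39.3117 MJ/kg


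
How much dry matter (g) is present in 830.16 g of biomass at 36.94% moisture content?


Wd = Ww * (1 - MC/100)
= 830.16 * (1 - 36.94/100)
= 523.4989 g

523.4989 g


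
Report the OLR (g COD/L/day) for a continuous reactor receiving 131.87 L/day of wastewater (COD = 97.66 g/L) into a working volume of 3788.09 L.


OLR = Q * S / V
= 131.87 * 97.66 / 3788.09
= 3.3997 g/L/day

3.3997 g/L/day


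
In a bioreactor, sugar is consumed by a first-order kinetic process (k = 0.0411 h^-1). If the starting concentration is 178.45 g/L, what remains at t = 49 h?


S = S0 * exp(-k * t)
S = 178.45 * exp(-0.0411 * 49)
S = 23.8172 g/L

23.8172 g/L


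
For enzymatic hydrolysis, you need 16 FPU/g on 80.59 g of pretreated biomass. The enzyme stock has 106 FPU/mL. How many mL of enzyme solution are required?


V = dosage * m_sub / activity
V = 16 * 80.59 / 106
V = 12.1645 mL

12.1645 mL


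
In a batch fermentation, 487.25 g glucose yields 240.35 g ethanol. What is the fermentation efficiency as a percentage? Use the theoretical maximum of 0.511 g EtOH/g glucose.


Fermentation efficiency = (actual / (0.511 * glucose)) * 100
= (240.35 / (0.511 * 487.25)) * 100
= 96.5320%

96.5320%


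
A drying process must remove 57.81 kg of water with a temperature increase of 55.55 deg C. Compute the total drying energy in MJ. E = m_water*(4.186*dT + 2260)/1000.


E = m_water * (4.186 * dT + 2260) / 1000
= 57.81 * (4.186 * 55.55 + 2260) / 1000
= 144.0933 MJ

144.0933 MJ


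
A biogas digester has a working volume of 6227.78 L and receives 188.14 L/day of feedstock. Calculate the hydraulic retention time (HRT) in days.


HRT = V / Q
= 6227.78 / 188.14
= 33.1018 days

33.1018 days


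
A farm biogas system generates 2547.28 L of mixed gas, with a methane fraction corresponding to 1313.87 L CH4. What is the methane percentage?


CH4% = V_CH4 / V_total * 100
= 1313.87 / 2547.28 * 100
= 51.5793%

51.5793%


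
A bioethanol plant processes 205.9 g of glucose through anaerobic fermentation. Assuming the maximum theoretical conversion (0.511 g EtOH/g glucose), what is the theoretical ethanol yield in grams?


Theoretical ethanol yield: m_EtOH = 0.511 * m_glucose
m_EtOH = 0.511 * 205.9 = 105.2149 g

105.2149 g


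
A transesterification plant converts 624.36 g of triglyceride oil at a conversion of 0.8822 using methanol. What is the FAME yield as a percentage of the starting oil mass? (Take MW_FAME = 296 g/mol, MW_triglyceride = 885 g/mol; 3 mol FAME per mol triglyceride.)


m_FAME = oil * conv * (3 * 296 / 885) = oil * conv * (888/885)
= 624.36 * 0.8822 * 888 / 885
= 552.6775 g
Y = m_FAME / oil * 100 = conv * (888/885) * 100
= 0.8822 * 888 / 885 * 100
= 88.52%

88.52%


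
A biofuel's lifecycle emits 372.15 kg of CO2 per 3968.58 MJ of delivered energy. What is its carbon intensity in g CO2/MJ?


CI = CO2 * 1000 / E
= 372.15 * 1000 / 3968.58
= 93.7741 g CO2/MJ

93.7741 g CO2/MJ


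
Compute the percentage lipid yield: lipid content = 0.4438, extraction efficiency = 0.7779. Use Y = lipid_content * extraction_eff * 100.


Y = lipid_content * extraction_eff * 100
= 0.4438 * 0.7779 * 100
= 34.5232%

34.5232%


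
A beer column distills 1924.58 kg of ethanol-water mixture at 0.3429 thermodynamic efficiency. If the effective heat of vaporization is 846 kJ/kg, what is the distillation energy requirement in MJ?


E = m * 846 / (eta * 1000)
= 1924.58 * 846 / (0.3429 * 1000)
= 4748.3076 MJ

4748.3076 MJ


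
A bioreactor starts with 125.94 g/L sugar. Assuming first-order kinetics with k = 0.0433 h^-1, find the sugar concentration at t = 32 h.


S = S0 * exp(-k * t)
S = 125.94 * exp(-0.0433 * 32)
S = 31.5069 g/L

31.5069 g/L


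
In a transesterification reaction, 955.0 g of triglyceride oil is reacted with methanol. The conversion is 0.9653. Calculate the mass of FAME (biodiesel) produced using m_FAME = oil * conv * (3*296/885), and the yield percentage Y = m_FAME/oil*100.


m_FAME = oil * conv * (3 * 296 / 885) = oil * conv * (888/885)
= 955.0 * 0.9653 * 888 / 885
= 924.9865 g
Y = m_FAME / oil * 100 = conv * (888/885) * 100
= 0.9653 * 888 / 885 * 100
= 96.86%

924.9865 g FAME; Y = 96.86%


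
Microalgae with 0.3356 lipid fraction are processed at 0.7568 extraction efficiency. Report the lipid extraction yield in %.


Y = lipid_content * extraction_eff * 100
= 0.3356 * 0.7568 * 100
= 25.3982%

25.3982%


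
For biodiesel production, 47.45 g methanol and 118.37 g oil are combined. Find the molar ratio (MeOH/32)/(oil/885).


Molar ratio = n_MeOH / n_oil = (MeOH/32) / (oil/885) = (MeOH * 885) / (32 * oil)
= (47.45 * 885) / (32 * 118.37)
= 11.0863

11.0863


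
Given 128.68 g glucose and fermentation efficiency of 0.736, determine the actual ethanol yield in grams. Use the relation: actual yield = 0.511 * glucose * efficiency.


Actual ethanol: m = 0.511 * 128.68 * 0.736
m = 48.3960 g

48.3960 g


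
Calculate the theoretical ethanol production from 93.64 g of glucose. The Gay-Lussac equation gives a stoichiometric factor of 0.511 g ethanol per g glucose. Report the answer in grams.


Theoretical ethanol yield: m_EtOH = 0.511 * m_glucose
m_EtOH = 0.511 * 93.64 = 47.8500 g

47.8500 g


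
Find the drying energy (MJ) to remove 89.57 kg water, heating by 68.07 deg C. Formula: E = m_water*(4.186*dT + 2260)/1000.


E = m_water * (4.186 * dT + 2260) / 1000
= 89.57 * (4.186 * 68.07 + 2260) / 1000
= 227.9504 MJ

227.9504 MJ


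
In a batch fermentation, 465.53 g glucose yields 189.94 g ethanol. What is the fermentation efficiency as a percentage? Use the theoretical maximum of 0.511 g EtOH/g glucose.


Fermentation efficiency = (actual / (0.511 * glucose)) * 100
= (189.94 / (0.511 * 465.53)) * 100
= 79.8450%

79.8450%


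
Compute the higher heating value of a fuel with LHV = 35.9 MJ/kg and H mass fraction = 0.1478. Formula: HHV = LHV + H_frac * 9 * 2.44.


HHV = LHV + H_frac * 9 * 2.44
= 35.9 + 0.1478 * 9 * 2.44
= 39.1457 MJ/kg

39.1457 MJ/kg


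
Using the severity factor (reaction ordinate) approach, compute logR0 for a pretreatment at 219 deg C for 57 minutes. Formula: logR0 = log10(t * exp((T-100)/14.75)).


logR0 = log10(t * exp((T - 100) / 14.75))
= log10(57 * exp((219 - 100) / 14.75))
= 5.2597

5.2597


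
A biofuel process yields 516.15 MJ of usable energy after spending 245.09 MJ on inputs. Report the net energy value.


NEV = E_out - E_in
= 516.15 - 245.09
= 271.0600 MJ

271.0600 MJ


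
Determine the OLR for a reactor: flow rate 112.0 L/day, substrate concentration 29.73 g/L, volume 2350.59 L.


OLR = Q * S / V
= 112.0 * 29.73 / 2350.59
= 1.4166 g/L/day

1.4166 g/L/day


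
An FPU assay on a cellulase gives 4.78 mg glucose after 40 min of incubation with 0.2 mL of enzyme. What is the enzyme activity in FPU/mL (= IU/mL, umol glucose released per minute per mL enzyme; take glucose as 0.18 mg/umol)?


Activity = glucose_mg / (0.18 mg/umol * V_mL * t_min)
= 4.78 / (0.18 * 0.2 * 40)
= 3.3194 FPU/mL

3.3194 FPU/mL


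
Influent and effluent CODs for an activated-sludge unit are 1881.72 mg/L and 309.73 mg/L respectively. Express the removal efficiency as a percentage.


eta = (COD_in - COD_out) / COD_in * 100
= (1881.72 - 309.73) / 1881.72 * 100
= 83.5401%

83.5401%


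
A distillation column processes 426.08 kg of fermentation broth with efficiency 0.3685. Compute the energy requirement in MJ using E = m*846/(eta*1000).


E = m * 846 / (eta * 1000)
= 426.08 * 846 / (0.3685 * 1000)
= 978.1918 MJ

978.1918 MJ


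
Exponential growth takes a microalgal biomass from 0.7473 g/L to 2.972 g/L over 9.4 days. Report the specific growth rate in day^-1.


mu = ln(X2/X1) / dt
= ln(2.972/0.7473) / 9.4
= 0.1469 per day

0.1469 per day


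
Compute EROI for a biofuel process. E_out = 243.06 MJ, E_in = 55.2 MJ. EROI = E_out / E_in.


EROI = E_out / E_in
= 243.06 / 55.2
= 4.4033

4.4033


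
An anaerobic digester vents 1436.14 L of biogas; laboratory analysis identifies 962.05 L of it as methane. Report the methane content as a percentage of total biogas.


CH4% = V_CH4 / V_total * 100
= 962.05 / 1436.14 * 100
= 66.9886%

66.9886%


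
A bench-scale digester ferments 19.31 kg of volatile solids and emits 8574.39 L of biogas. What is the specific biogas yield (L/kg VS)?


Y = V / VS
= 8574.39 / 19.31
= 444.0388 L/kg VS

444.0388 L/kg VS


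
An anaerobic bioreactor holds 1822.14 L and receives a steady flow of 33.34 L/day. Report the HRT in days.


HRT = V / Q
= 1822.14 / 33.34
= 54.6533 days

54.6533 days


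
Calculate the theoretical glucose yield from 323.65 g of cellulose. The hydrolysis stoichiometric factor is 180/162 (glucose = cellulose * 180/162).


glucose = cellulose * 180/162
= 323.65 * 180/162
= 359.6111 g

359.6111 g


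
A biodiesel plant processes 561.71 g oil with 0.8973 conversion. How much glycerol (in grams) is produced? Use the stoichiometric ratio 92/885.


glycerol = oil * conv * (92/885)
= 561.71 * 0.8973 * 92 / 885
= 52.3955 g

52.3955 g


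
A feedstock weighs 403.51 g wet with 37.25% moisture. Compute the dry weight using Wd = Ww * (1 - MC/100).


Wd = Ww * (1 - MC/100)
= 403.51 * (1 - 37.25/100)
= 253.2025 g

253.2025 g


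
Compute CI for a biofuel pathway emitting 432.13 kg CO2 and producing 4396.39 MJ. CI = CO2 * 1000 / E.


CI = CO2 * 1000 / E
= 432.13 * 1000 / 4396.39
= 98.2920 g CO2/MJ

98.2920 g CO2/MJ


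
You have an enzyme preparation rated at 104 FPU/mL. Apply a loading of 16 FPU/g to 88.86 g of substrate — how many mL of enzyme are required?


V = dosage * m_sub / activity
V = 16 * 88.86 / 104
V = 13.6708 mL

13.6708 mL


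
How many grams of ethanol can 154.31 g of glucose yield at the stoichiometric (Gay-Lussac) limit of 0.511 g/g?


Theoretical ethanol yield: m_EtOH = 0.511 * m_glucose
m_EtOH = 0.511 * 154.31 = 78.8524 g

78.8524 g


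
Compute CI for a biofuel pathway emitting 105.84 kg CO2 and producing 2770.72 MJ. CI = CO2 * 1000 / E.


CI = CO2 * 1000 / E
= 105.84 * 1000 / 2770.72
= 38.1995 g CO2/MJ

38.1995 g CO2/MJ


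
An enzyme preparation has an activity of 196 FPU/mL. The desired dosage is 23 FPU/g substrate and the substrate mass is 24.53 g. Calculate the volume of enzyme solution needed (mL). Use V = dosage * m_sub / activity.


V = dosage * m_sub / activity
V = 23 * 24.53 / 196
V = 2.8785 mL

2.8785 mL


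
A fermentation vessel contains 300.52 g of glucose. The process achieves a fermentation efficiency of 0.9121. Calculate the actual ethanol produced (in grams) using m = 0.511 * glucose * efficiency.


Actual ethanol: m = 0.511 * 300.52 * 0.9121
m = 140.0673 g

140.0673 g


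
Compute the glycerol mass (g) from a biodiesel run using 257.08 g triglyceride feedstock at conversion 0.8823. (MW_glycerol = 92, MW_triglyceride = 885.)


glycerol = oil * conv * (92/885)
= 257.08 * 0.8823 * 92 / 885
= 23.5792 g

23.5792 g


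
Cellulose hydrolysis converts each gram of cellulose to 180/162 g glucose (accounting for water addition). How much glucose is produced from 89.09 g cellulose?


glucose = cellulose * 180/162
= 89.09 * 180/162
= 98.9889 g

98.9889 g


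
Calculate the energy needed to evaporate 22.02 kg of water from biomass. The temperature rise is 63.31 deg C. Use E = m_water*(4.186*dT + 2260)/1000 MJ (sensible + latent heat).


E = m_water * (4.186 * dT + 2260) / 1000
= 22.02 * (4.186 * 63.31 + 2260) / 1000
= 55.6008 MJ

55.6008 MJ


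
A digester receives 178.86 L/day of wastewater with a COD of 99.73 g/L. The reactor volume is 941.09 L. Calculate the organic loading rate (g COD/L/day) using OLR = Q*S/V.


OLR = Q * S / V
= 178.86 * 99.73 / 941.09
= 18.9543 g/L/day

18.9543 g/L/day


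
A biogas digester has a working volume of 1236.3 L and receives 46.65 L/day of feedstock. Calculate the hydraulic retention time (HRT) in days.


HRT = V / Q
= 1236.3 / 46.65
= 26.5016 days

26.5016 days


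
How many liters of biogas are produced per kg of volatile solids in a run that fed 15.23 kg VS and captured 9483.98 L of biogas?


Y = V / VS
= 9483.98 / 15.23
= 622.7170 L/kg VS

622.7170 L/kg VS


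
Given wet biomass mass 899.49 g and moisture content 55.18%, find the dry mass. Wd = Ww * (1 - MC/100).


Wd = Ww * (1 - MC/100)
= 899.49 * (1 - 55.18/100)
= 403.1514 g

403.1514 g


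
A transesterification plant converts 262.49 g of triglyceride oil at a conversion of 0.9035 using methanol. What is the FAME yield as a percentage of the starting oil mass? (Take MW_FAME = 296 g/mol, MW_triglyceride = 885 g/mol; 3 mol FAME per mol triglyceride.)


m_FAME = oil * conv * (3 * 296 / 885) = oil * conv * (888/885)
= 262.49 * 0.9035 * 888 / 885
= 237.9636 g
Y = m_FAME / oil * 100 = conv * (888/885) * 100
= 0.9035 * 888 / 885 * 100
= 90.66%

90.66%


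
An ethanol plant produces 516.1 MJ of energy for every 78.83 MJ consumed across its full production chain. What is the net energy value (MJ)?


NEV = E_out - E_in
= 516.1 - 78.83
= 437.2700 MJ

437.2700 MJ


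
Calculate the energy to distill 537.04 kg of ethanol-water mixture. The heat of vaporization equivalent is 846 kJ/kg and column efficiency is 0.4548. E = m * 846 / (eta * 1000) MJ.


E = m * 846 / (eta * 1000)
= 537.04 * 846 / (0.4548 * 1000)
= 998.9794 MJ

998.9794 MJ


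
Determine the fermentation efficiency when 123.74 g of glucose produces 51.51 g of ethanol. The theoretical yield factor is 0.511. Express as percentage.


Fermentation efficiency = (actual / (0.511 * glucose)) * 100
= (51.51 / (0.511 * 123.74)) * 100
= 81.4630%

81.4630%


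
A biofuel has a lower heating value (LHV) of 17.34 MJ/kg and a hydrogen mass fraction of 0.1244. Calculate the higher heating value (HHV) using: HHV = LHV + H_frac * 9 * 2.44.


HHV = LHV + H_frac * 9 * 2.44
= 17.34 + 0.1244 * 9 * 2.44
= 20.0718 MJ/kg

20.0718 MJ/kg


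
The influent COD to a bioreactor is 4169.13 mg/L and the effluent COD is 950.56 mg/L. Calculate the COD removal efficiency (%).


eta = (COD_in - COD_out) / COD_in * 100
= (4169.13 - 950.56) / 4169.13 * 100
= 77.2000%

77.2000%


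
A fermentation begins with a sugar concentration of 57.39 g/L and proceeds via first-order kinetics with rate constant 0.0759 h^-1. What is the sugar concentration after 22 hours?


S = S0 * exp(-k * t)
S = 57.39 * exp(-0.0759 * 22)
S = 10.8057 g/L

10.8057 g/L


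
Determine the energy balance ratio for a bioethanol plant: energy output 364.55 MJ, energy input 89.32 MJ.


EROI = E_out / E_in
= 364.55 / 89.32
= 4.0814

4.0814


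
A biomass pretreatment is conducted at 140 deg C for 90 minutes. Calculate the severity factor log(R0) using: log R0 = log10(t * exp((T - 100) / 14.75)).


logR0 = log10(t * exp((T - 100) / 14.75))
= log10(90 * exp((140 - 100) / 14.75))
= 3.1320

3.1320


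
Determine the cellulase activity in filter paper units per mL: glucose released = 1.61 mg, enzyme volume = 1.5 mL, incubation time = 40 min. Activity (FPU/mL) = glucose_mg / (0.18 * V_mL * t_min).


Activity = glucose_mg / (0.18 mg/umol * V_mL * t_min)
= 1.61 / (0.18 * 1.5 * 40)
= 0.1491 FPU/mL

0.1491 FPU/mL


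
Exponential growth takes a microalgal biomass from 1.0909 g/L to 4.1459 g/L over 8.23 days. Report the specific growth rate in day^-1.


mu = ln(X2/X1) / dt
= ln(4.1459/1.0909) / 8.23
= 0.1622 per day

0.1622 per day


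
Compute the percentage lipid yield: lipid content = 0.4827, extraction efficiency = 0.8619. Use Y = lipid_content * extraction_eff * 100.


Y = lipid_content * extraction_eff * 100
= 0.4827 * 0.8619 * 100
= 41.6039%

41.6039%


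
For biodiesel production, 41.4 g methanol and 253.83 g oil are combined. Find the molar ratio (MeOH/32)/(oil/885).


Molar ratio = n_MeOH / n_oil = (MeOH/32) / (oil/885) = (MeOH * 885) / (32 * oil)
= (41.4 * 885) / (32 * 253.83)
= 4.5108

4.5108


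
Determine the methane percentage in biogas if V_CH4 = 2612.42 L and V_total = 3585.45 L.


CH4% = V_CH4 / V_total * 100
= 2612.42 / 3585.45 * 100
= 72.8617%

72.8617%


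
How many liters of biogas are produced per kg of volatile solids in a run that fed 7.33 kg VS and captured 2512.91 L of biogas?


Y = V / VS
= 2512.91 / 7.33
= 342.8254 L/kg VS

342.8254 L/kg VS


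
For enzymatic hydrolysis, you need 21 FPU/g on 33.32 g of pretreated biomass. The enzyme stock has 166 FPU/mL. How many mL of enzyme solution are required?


V = dosage * m_sub / activity
V = 21 * 33.32 / 166
V = 4.2152 mL

4.2152 mL


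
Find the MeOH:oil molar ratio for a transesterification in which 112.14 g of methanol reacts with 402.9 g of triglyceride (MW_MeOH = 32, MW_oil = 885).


Molar ratio = n_MeOH / n_oil = (MeOH/32) / (oil/885) = (MeOH * 885) / (32 * oil)
= (112.14 * 885) / (32 * 402.9)
= 7.6976

7.6976


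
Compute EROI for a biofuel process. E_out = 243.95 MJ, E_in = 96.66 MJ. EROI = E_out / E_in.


EROI = E_out / E_in
= 243.95 / 96.66
= 2.5238

2.5238


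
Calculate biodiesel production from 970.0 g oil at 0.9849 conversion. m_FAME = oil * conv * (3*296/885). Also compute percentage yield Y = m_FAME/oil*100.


m_FAME = oil * conv * (3 * 296 / 885) = oil * conv * (888/885)
= 970.0 * 0.9849 * 888 / 885
= 958.5915 g
Y = m_FAME / oil * 100 = conv * (888/885) * 100
= 0.9849 * 888 / 885 * 100
= 98.82%

958.5915 g FAME; Y = 98.82%


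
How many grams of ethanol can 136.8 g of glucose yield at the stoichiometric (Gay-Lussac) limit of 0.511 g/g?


Theoretical ethanol yield: m_EtOH = 0.511 * m_glucose
m_EtOH = 0.511 * 136.8 = 69.9048 g

69.9048 g


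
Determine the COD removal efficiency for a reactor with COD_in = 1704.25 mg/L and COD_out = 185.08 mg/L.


eta = (COD_in - COD_out) / COD_in * 100
= (1704.25 - 185.08) / 1704.25 * 100
= 89.1401%

89.1401%


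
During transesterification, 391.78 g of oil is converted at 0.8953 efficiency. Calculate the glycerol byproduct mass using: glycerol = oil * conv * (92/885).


glycerol = oil * conv * (92/885)
= 391.78 * 0.8953 * 92 / 885
= 36.4633 g

36.4633 g


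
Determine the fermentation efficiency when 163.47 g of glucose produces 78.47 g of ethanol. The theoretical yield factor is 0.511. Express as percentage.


Fermentation efficiency = (actual / (0.511 * glucose)) * 100
= (78.47 / (0.511 * 163.47)) * 100
= 93.9387%

93.9387%


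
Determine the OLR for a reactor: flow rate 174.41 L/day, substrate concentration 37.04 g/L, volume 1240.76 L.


OLR = Q * S / V
= 174.41 * 37.04 / 1240.76
= 5.2066 g/L/day

5.2066 g/L/day


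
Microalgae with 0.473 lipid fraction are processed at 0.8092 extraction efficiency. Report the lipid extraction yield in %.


Y = lipid_content * extraction_eff * 100
= 0.473 * 0.8092 * 100
= 38.2752%

38.2752%


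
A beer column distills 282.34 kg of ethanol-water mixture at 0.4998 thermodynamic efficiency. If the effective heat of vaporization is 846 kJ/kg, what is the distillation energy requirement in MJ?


E = m * 846 / (eta * 1000)
= 282.34 * 846 / (0.4998 * 1000)
= 477.9104 MJ

477.9104 MJ


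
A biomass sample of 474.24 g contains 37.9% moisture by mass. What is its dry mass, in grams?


Wd = Ww * (1 - MC/100)
= 474.24 * (1 - 37.9/100)
= 294.5030 g

294.5030 g


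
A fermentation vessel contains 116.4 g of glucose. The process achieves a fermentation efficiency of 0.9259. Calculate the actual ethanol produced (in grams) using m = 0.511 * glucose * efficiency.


Actual ethanol: m = 0.511 * 116.4 * 0.9259
m = 55.0729 g

55.0729 g


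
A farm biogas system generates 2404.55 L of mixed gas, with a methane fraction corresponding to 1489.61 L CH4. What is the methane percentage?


CH4% = V_CH4 / V_total * 100
= 1489.61 / 2404.55 * 100
= 61.9496%

61.9496%


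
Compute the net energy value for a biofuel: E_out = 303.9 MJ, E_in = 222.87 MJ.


NEV = E_out - E_in
= 303.9 - 222.87
= 81.0300 MJ

81.0300 MJ


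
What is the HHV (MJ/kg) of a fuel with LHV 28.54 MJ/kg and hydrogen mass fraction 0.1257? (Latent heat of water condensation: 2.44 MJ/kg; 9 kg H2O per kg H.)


HHV = LHV + H_frac * 9 * 2.44
= 28.54 + 0.1257 * 9 * 2.44
= 31.3004 MJ/kg

31.3004 MJ/kg


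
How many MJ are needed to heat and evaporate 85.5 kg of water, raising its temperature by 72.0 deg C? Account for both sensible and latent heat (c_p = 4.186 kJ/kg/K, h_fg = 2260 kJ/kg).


E = m_water * (4.186 * dT + 2260) / 1000
= 85.5 * (4.186 * 72.0 + 2260) / 1000
= 218.9990 MJ

218.9990 MJ


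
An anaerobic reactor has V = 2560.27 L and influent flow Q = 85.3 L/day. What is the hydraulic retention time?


HRT = V / Q
= 2560.27 / 85.3
= 30.0149 days

30.0149 days


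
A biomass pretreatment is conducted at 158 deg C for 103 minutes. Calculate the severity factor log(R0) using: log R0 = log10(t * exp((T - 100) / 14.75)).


logR0 = log10(t * exp((T - 100) / 14.75))
= log10(103 * exp((158 - 100) / 14.75))
= 3.7206

3.7206


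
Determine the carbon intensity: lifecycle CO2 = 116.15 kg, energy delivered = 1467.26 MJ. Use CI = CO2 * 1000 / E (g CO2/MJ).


CI = CO2 * 1000 / E
= 116.15 * 1000 / 1467.26
= 79.1612 g CO2/MJ

79.1612 g CO2/MJ


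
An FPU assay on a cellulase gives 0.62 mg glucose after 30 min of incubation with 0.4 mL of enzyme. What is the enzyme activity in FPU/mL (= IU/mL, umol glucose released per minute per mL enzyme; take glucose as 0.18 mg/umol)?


Activity = glucose_mg / (0.18 mg/umol * V_mL * t_min)
= 0.62 / (0.18 * 0.4 * 30)
= 0.2870 FPU/mL

0.2870 FPU/mL


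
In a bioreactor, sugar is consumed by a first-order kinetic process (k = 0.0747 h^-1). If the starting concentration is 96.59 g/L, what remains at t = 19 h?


S = S0 * exp(-k * t)
S = 96.59 * exp(-0.0747 * 19)
S = 23.3635 g/L

23.3635 g/L


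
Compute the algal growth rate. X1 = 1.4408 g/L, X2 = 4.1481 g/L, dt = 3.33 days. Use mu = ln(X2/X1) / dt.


mu = ln(X2/X1) / dt
= ln(4.1481/1.4408) / 3.33
= 0.3176 per day

0.3176 per day


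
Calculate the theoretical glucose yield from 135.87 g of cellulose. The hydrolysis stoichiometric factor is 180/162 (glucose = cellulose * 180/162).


glucose = cellulose * 180/162
= 135.87 * 180/162
= 150.9667 g

150.9667 g


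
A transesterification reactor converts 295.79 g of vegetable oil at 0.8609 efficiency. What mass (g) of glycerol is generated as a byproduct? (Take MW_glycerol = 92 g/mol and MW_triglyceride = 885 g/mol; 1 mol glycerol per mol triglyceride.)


glycerol = oil * conv * (92/885)
= 295.79 * 0.8609 * 92 / 885
= 26.4716 g

26.4716 g


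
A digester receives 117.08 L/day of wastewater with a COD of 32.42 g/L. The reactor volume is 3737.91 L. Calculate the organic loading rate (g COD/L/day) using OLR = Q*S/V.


OLR = Q * S / V
= 117.08 * 32.42 / 3737.91
= 1.0155 g/L/day

1.0155 g/L/day


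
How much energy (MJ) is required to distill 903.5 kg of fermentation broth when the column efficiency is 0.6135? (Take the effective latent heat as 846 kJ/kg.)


E = m * 846 / (eta * 1000)
= 903.5 * 846 / (0.6135 * 1000)
= 1245.9022 MJ

1245.9022 MJ


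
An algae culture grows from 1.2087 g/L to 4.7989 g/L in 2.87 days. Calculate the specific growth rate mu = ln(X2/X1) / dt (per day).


mu = ln(X2/X1) / dt
= ln(4.7989/1.2087) / 2.87
= 0.4804 per day

0.4804 per day


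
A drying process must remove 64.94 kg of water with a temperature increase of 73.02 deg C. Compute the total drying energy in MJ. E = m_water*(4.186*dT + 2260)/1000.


E = m_water * (4.186 * dT + 2260) / 1000
= 64.94 * (4.186 * 73.02 + 2260) / 1000
= 166.6141 MJ

166.6141 MJ


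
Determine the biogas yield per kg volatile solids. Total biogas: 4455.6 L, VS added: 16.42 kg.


Y = V / VS
= 4455.6 / 16.42
= 271.3520 L/kg VS

271.3520 L/kg VS


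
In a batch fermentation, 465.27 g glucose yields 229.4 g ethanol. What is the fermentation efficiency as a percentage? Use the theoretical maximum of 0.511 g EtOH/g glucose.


Fermentation efficiency = (actual / (0.511 * glucose)) * 100
= (229.4 / (0.511 * 465.27)) * 100
= 96.4867%

96.4867%


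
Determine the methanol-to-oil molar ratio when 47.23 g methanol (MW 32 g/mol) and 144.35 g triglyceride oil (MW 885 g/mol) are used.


Molar ratio = n_MeOH / n_oil = (MeOH/32) / (oil/885) = (MeOH * 885) / (32 * oil)
= (47.23 * 885) / (32 * 144.35)
= 9.0489

9.0489


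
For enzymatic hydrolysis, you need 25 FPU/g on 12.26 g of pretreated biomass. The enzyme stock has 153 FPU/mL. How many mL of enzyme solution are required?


V = dosage * m_sub / activity
V = 25 * 12.26 / 153
V = 2.0033 mL

2.0033 mL


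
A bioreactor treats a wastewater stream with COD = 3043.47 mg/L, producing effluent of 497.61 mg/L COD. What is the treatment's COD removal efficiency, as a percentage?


eta = (COD_in - COD_out) / COD_in * 100
= (3043.47 - 497.61) / 3043.47 * 100
= 83.6499%

83.6499%


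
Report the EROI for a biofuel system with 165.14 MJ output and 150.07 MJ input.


EROI = E_out / E_in
= 165.14 / 150.07
= 1.1004

1.1004


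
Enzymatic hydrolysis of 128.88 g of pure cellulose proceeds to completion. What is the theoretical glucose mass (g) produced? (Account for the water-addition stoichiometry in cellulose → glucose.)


glucose = cellulose * 180/162
= 128.88 * 180/162
= 143.2000 g

143.2000 g


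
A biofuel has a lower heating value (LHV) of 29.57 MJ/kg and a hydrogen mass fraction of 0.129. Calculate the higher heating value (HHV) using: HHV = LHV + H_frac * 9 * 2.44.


HHV = LHV + H_frac * 9 * 2.44
= 29.57 + 0.129 * 9 * 2.44
= 32.4028 MJ/kg

32.4028 MJ/kg


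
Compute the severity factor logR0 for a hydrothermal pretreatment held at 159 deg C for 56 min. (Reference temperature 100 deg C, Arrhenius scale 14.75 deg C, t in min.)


logR0 = log10(t * exp((T - 100) / 14.75))
= log10(56 * exp((159 - 100) / 14.75))
= 3.4854

3.4854
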